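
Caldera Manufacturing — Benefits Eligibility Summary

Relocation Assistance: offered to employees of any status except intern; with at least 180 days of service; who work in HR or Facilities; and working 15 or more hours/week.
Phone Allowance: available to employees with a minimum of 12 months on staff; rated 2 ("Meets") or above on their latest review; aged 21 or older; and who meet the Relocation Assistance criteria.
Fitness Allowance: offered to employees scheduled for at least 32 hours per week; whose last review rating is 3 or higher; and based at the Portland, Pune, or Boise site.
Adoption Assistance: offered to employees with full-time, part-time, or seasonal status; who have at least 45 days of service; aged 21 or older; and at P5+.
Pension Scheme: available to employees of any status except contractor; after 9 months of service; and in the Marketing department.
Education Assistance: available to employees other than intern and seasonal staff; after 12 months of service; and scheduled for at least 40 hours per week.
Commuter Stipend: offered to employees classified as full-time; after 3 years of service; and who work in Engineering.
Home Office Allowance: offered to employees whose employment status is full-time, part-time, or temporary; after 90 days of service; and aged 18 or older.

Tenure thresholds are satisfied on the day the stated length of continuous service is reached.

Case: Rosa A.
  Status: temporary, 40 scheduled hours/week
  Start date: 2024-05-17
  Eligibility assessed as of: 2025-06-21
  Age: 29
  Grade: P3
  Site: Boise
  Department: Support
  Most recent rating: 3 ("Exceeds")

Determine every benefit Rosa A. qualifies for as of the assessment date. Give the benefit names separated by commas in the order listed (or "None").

Fitness Allowance, Education Assistance, Home Office Allowance

Service from 2024-05-17 to 2025-06-21: 400 days.
Relocation Assistance — status temporary ✓ (not excluded); service 400 days ≥ 180 days ✓; dept Support ✗ → not eligible.
Phone Allowance — service 400 days ≥ 12 months (≈360 days) ✓; rating 3 ≥ 2 ✓; age 29 ≥ 21 ✓; not eligible for Relocation Assistance ✗ → not eligible.
Fitness Allowance — 40 hrs/wk ≥ 32 ✓; rating 3 ≥ 3 ✓; site Boise ✓ → eligible.
Adoption Assistance — status temporary ✗ (requires full-time, part-time, or seasonal) → not eligible.
Pension Scheme — status temporary ✓ (not excluded); service 400 days ≥ 9 months (≈270 days) ✓; dept Support ✗ → not eligible.
Education Assistance — status temporary ✓ (not excluded); service 400 days ≥ 12 months (≈360 days) ✓; 40 hrs/wk ≥ 40 ✓ → eligible.
Commuter Stipend — status temporary ✗ (requires full-time) → not eligible.
Home Office Allowance — status temporary ✓; service 400 days ≥ 90 days ✓; age 29 ≥ 18 ✓ → eligible.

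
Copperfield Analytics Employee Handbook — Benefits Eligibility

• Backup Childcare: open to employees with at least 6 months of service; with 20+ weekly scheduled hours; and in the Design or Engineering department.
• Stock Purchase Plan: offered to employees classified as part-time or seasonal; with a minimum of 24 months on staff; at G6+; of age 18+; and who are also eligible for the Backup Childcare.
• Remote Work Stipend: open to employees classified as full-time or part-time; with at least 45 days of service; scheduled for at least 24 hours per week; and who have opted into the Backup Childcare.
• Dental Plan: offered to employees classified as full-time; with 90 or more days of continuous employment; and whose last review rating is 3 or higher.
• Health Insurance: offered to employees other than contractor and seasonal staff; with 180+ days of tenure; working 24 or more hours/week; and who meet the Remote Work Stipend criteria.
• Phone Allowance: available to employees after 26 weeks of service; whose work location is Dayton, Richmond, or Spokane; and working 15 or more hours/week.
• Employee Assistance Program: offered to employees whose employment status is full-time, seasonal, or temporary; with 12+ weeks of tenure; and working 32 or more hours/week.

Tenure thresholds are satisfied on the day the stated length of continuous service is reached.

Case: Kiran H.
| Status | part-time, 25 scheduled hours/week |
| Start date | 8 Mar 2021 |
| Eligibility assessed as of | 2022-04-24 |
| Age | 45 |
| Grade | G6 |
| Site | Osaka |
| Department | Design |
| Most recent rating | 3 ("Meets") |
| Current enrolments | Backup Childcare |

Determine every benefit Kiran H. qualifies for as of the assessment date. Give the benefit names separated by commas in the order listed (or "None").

Backup Childcare, Remote Work Stipend, Health Insurance

Service from 8 Mar 2021 to 2022-04-24: 412 days.
Backup Childcare — service 412 days ≥ 6 months (≈180 days) ✓; 25 hrs/wk ≥ 20 ✓; dept Design ✓ → eligible.
Stock Purchase Plan — status part-time ✓; service 412 days < 24 months (≈720 days) ✗ → not eligible.
Remote Work Stipend — status part-time ✓; service 412 days ≥ 45 days ✓; 25 hrs/wk ≥ 24 ✓; enrolled in Backup Childcare ✓ → eligible.
Dental Plan — status part-time ✗ (requires full-time) → not eligible.
Health Insurance — status part-time ✓ (not excluded); service 412 days ≥ 180 days ✓; 25 hrs/wk ≥ 24 ✓; eligible for Remote Work Stipend ✓ → eligible.
Phone Allowance — service 412 days ≥ 26 weeks (≈182 days) ✓; site Osaka ✗ (not Dayton, Richmond, or Spokane) → not eligible.
Employee Assistance Program — status part-time ✗ (requires full-time, seasonal, or temporary) → not eligible.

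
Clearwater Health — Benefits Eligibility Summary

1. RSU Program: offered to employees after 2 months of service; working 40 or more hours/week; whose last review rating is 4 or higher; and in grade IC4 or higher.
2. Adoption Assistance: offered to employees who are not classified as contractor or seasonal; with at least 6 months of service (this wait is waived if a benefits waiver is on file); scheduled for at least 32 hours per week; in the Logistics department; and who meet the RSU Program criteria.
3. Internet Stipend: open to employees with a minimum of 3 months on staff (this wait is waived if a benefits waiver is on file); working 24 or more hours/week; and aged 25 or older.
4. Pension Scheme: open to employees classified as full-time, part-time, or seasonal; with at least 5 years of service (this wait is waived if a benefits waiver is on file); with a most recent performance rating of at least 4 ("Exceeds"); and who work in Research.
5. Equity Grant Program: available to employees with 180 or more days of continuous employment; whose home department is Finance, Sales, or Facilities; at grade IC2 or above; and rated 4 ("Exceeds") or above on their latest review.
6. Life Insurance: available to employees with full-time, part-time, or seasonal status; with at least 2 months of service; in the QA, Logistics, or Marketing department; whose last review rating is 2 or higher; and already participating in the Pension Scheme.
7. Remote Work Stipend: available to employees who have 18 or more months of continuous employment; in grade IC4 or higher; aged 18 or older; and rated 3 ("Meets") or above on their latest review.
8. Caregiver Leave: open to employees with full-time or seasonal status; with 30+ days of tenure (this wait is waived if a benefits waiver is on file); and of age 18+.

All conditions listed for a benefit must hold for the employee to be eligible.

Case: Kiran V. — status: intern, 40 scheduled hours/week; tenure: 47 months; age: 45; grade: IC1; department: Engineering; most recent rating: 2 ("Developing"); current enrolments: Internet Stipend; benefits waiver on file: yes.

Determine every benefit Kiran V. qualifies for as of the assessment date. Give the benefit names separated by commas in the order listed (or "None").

RSU Program — service 47 months ≥ 2 months ✓; 40 hrs/wk ≥ 40 ✓; rating 2 < 4 ✗ → not eligible.
Adoption Assistance — status intern ✓ (not excluded); benefits waiver on file ✓; 40 hrs/wk ≥ 32 ✓; dept Engineering ✗ → not eligible.
Internet Stipend — benefits waiver on file ✓; 40 hrs/wk ≥ 24 ✓; age 45 ≥ 25 ✓ → eligible.
Pension Scheme — status intern ✗ (requires full-time, part-time, or seasonal) → not eligible.
Equity Grant Program — service 47 months ≥ 180 days ✓; dept Engineering ✗ → not eligible.
Life Insurance — status intern ✗ (requires full-time, part-time, or seasonal) → not eligible.
Remote Work Stipend — service 47 months ≥ 18 months ✓; grade IC1 < IC4 ✗ → not eligible.
Caregiver Leave — status intern ✗ (requires full-time or seasonal) → not eligible.

Internet Stipend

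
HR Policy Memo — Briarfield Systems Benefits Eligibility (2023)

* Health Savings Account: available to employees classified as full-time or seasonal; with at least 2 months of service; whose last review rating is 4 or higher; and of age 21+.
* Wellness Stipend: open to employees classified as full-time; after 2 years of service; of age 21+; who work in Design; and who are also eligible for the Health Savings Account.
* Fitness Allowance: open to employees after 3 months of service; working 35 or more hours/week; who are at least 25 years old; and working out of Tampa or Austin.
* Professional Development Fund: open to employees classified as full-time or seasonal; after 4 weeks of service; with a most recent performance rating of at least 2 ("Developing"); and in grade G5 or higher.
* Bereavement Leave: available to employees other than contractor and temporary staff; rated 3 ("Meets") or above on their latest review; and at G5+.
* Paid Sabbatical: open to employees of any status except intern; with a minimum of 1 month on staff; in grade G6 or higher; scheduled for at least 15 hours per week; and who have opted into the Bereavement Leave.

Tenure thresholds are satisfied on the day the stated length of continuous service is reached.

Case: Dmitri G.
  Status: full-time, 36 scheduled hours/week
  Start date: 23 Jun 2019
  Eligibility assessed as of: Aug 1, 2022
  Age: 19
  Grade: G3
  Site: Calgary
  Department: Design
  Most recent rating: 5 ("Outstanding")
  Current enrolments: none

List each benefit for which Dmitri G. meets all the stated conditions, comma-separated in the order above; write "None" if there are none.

None

Service from 23 Jun 2019 to Aug 1, 2022: 1135 days.
Health Savings Account — status full-time ✓; service 1135 days ≥ 2 months (≈60 days) ✓; rating 5 ≥ 4 ✓; age 19 < 21 ✗ → not eligible.
Wellness Stipend — status full-time ✓; service 1135 days ≥ 2 years (≈730 days) ✓; age 19 < 21 ✗ → not eligible.
Fitness Allowance — service 1135 days ≥ 3 months (≈90 days) ✓; 36 hrs/wk ≥ 35 ✓; age 19 < 25 ✗ → not eligible.
Professional Development Fund — status full-time ✓; service 1135 days ≥ 4 weeks (≈28 days) ✓; rating 5 ≥ 2 ✓; grade G3 < G5 ✗ → not eligible.
Bereavement Leave — status full-time ✓ (not excluded); rating 5 ≥ 3 ✓; grade G3 < G5 ✗ → not eligible.
Paid Sabbatical — status full-time ✓ (not excluded); service 1135 days ≥ 1 month (≈30 days) ✓; grade G3 < G6 ✗ → not eligible.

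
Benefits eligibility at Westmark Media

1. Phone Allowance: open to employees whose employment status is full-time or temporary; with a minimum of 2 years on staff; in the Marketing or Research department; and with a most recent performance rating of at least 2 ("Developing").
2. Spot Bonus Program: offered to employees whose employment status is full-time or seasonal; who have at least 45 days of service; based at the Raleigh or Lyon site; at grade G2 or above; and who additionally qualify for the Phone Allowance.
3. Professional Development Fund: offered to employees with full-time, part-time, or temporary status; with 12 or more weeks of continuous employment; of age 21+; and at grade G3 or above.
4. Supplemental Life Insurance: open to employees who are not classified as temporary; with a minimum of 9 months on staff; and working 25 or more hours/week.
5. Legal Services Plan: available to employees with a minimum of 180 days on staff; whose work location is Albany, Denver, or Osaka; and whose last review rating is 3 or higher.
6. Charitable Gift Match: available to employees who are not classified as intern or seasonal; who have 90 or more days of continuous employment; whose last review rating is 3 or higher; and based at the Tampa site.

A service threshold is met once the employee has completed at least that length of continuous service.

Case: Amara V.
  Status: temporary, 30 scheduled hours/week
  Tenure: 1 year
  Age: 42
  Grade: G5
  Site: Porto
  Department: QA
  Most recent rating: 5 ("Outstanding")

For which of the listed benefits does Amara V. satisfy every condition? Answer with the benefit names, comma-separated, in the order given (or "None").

Professional Development Fund

Phone Allowance — status temporary ✓; service 1 year < 2 years ✗ → not eligible.
Spot Bonus Program — status temporary ✗ (requires full-time or seasonal) → not eligible.
Professional Development Fund — status temporary ✓; service 1 year ≥ 12 weeks (≈84 days) ✓; age 42 ≥ 21 ✓; grade G5 ≥ G3 ✓ → eligible.
Supplemental Life Insurance — status temporary ✗ (excluded) → not eligible.
Legal Services Plan — service 1 year ≥ 180 days ✓; site Porto ✗ (not Albany, Denver, or Osaka) → not eligible.
Charitable Gift Match — status temporary ✓ (not excluded); service 1 year ≥ 90 days ✓; rating 5 ≥ 3 ✓; site Porto ✗ (not Tampa) → not eligible.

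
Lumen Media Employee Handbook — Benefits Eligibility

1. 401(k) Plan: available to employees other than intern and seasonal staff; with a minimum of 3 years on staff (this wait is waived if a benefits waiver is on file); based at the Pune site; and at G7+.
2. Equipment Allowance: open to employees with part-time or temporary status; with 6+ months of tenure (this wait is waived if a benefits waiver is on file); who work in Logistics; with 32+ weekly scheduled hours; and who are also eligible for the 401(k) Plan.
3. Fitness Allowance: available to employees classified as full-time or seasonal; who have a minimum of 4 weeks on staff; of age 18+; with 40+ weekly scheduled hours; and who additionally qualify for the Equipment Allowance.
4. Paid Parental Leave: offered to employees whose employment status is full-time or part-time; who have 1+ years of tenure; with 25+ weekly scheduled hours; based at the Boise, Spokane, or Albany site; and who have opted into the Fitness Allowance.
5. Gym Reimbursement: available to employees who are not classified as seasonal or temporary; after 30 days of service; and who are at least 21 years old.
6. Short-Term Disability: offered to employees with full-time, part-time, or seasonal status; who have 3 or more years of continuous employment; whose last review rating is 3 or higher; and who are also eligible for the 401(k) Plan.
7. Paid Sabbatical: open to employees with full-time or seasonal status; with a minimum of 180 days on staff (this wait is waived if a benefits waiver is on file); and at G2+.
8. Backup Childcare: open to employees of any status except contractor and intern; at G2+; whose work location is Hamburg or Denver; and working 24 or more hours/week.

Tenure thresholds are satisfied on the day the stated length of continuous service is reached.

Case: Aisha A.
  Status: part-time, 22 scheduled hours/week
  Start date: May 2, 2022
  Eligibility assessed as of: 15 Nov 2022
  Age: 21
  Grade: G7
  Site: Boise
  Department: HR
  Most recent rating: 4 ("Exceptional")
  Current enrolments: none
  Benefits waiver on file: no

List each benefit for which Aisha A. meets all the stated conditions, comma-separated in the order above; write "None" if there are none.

Service from May 2, 2022 to 15 Nov 2022: 197 days.
401(k) Plan — status part-time ✓ (not excluded); no waiver, service 197 days < 3 years (≈1095 days) ✗ → not eligible.
Equipment Allowance — status part-time ✓; no waiver, service 197 days ≥ 6 months (≈180 days) ✓; dept HR ✗ → not eligible.
Fitness Allowance — status part-time ✗ (requires full-time or seasonal) → not eligible.
Paid Parental Leave — status part-time ✓; service 197 days < 1 year (≈365 days) ✗ → not eligible.
Gym Reimbursement — status part-time ✓ (not excluded); service 197 days ≥ 30 days ✓; age 21 ≥ 21 ✓ → eligible.
Short-Term Disability — status part-time ✓; service 197 days < 3 years (≈1095 days) ✗ → not eligible.
Paid Sabbatical — status part-time ✗ (requires full-time or seasonal) → not eligible.
Backup Childcare — status part-time ✓ (not excluded); grade G7 ≥ G2 ✓; site Boise ✗ (not Hamburg or Denver) → not eligible.

Gym Reimbursement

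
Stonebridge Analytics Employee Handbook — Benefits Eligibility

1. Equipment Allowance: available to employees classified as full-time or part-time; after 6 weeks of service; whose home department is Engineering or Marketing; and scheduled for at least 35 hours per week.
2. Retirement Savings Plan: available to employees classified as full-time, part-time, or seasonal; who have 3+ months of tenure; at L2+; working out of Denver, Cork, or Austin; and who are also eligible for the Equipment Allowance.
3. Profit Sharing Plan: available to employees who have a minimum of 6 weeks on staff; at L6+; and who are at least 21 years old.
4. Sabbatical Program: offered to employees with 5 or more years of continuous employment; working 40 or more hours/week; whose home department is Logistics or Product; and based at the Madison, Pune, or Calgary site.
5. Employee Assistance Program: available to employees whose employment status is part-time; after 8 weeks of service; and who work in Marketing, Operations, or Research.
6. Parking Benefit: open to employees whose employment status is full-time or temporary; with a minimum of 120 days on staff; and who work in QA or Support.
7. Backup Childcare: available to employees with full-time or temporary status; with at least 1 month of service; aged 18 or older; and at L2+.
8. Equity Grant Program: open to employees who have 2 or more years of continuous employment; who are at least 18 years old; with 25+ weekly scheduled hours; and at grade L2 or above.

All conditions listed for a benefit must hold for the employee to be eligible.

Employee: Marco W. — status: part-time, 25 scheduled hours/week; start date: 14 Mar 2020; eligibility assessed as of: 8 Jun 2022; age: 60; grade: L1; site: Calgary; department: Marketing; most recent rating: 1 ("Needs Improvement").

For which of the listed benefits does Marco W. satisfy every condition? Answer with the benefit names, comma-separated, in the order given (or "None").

Employee Assistance Program

Service from 14 Mar 2020 to 8 Jun 2022: 816 days.
Equipment Allowance — status part-time ✓; service 816 days ≥ 6 weeks (≈42 days) ✓; dept Marketing ✓; 25 hrs/wk < 35 ✗ → not eligible.
Retirement Savings Plan — status part-time ✓; service 816 days ≥ 3 months (≈90 days) ✓; grade L1 < L2 ✗ → not eligible.
Profit Sharing Plan — service 816 days ≥ 6 weeks (≈42 days) ✓; grade L1 < L6 ✗ → not eligible.
Sabbatical Program — service 816 days < 5 years (≈1825 days) ✗ → not eligible.
Employee Assistance Program — status part-time ✓; service 816 days ≥ 8 weeks (≈56 days) ✓; dept Marketing ✓ → eligible.
Parking Benefit — status part-time ✗ (requires full-time or temporary) → not eligible.
Backup Childcare — status part-time ✗ (requires full-time or temporary) → not eligible.
Equity Grant Program — service 816 days ≥ 2 years (≈730 days) ✓; age 60 ≥ 18 ✓; 25 hrs/wk ≥ 25 ✓; grade L1 < L2 ✗ → not eligible.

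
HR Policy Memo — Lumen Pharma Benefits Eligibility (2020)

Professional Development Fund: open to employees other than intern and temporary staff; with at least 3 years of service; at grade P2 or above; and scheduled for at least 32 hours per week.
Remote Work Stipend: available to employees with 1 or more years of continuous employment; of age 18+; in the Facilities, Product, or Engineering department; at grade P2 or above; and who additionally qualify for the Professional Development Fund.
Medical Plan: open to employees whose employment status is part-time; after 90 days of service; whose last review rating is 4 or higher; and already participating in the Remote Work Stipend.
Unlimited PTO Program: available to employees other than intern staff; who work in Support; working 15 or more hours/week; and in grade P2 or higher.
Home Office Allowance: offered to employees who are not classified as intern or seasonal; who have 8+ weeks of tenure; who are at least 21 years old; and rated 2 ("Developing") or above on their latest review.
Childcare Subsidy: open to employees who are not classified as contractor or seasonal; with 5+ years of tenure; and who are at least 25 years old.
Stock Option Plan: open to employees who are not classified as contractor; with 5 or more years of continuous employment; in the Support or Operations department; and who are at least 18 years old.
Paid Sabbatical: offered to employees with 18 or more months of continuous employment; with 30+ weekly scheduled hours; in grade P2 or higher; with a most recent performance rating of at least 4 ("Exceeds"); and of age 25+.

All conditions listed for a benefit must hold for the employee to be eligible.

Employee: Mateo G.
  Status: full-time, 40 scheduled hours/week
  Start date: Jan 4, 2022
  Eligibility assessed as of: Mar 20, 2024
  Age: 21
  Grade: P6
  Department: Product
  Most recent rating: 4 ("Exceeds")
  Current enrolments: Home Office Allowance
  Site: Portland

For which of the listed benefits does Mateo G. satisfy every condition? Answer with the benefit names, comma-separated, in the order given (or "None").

Home Office Allowance

Service from Jan 4, 2022 to Mar 20, 2024: 806 days.
Professional Development Fund — status full-time ✓ (not excluded); service 806 days < 3 years (≈1095 days) ✗ → not eligible.
Remote Work Stipend — service 806 days ≥ 1 year (≈365 days) ✓; age 21 ≥ 18 ✓; dept Product ✓; grade P6 ≥ P2 ✓; not eligible for Professional Development Fund ✗ → not eligible.
Medical Plan — status full-time ✗ (requires part-time) → not eligible.
Unlimited PTO Program — status full-time ✓ (not excluded); dept Product ✗ → not eligible.
Home Office Allowance — status full-time ✓ (not excluded); service 806 days ≥ 8 weeks (≈56 days) ✓; age 21 ≥ 21 ✓; rating 4 ≥ 2 ✓ → eligible.
Childcare Subsidy — status full-time ✓ (not excluded); service 806 days < 5 years (≈1825 days) ✗ → not eligible.
Stock Option Plan — status full-time ✓ (not excluded); service 806 days < 5 years (≈1825 days) ✗ → not eligible.
Paid Sabbatical — service 806 days ≥ 18 months (≈540 days) ✓; 40 hrs/wk ≥ 30 ✓; grade P6 ≥ P2 ✓; rating 4 ≥ 4 ✓; age 21 < 25 ✗ → not eligible.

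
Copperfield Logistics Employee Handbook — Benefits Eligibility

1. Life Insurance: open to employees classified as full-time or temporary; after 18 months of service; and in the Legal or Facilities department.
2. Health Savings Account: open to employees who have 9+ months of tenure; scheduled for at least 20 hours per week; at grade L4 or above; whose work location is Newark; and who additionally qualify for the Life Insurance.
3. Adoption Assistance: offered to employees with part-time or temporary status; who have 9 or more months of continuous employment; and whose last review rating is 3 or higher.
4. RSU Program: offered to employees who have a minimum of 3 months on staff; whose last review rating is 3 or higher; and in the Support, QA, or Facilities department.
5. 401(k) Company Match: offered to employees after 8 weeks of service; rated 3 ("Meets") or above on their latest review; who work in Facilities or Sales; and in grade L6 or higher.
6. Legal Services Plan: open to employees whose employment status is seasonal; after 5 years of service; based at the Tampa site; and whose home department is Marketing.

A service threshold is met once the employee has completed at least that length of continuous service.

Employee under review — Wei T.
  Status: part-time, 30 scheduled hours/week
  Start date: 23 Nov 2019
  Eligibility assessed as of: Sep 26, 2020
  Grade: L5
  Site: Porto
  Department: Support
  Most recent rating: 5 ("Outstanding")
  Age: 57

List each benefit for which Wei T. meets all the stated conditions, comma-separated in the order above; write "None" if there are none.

Service from 23 Nov 2019 to Sep 26, 2020: 308 days.
Life Insurance — status part-time ✗ (requires full-time or temporary) → not eligible.
Health Savings Account — service 308 days ≥ 9 months (≈270 days) ✓; 30 hrs/wk ≥ 20 ✓; grade L5 ≥ L4 ✓; site Porto ✗ (not Newark) → not eligible.
Adoption Assistance — status part-time ✓; service 308 days ≥ 9 months (≈270 days) ✓; rating 5 ≥ 3 ✓ → eligible.
RSU Program — service 308 days ≥ 3 months (≈90 days) ✓; rating 5 ≥ 3 ✓; dept Support ✓ → eligible.
401(k) Company Match — service 308 days ≥ 8 weeks (≈56 days) ✓; rating 5 ≥ 3 ✓; dept Support ✗ → not eligible.
Legal Services Plan — status part-time ✗ (requires seasonal) → not eligible.

Adoption Assistance, RSU Program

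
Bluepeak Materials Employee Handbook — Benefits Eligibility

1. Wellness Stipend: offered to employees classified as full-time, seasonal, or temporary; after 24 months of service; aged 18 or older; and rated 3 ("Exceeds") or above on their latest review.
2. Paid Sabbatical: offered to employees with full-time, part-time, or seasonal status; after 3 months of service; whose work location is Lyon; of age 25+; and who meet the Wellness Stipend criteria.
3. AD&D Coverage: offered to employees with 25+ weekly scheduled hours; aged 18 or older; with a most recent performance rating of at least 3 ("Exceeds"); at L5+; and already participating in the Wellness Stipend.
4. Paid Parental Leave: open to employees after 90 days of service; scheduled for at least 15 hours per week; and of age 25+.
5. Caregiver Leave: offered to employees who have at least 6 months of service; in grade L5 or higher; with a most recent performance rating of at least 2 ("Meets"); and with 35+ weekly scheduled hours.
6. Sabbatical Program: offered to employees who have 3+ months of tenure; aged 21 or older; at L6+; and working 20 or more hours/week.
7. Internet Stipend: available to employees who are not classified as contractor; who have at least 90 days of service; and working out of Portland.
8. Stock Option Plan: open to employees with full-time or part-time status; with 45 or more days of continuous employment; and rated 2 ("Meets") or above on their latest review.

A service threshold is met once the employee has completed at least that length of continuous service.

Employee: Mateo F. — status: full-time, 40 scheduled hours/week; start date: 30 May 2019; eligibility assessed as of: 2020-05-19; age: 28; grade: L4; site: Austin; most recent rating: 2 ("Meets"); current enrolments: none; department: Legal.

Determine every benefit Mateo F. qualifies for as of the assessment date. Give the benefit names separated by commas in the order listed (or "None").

Service from 30 May 2019 to 2020-05-19: 355 days.
Wellness Stipend — status full-time ✓; service 355 days < 24 months (≈720 days) ✗ → not eligible.
Paid Sabbatical — status full-time ✓; service 355 days ≥ 3 months (≈90 days) ✓; site Austin ✗ (not Lyon) → not eligible.
AD&D Coverage — 40 hrs/wk ≥ 25 ✓; age 28 ≥ 18 ✓; rating 2 < 3 ✗ → not eligible.
Paid Parental Leave — service 355 days ≥ 90 days ✓; 40 hrs/wk ≥ 15 ✓; age 28 ≥ 25 ✓ → eligible.
Caregiver Leave — service 355 days ≥ 6 months (≈180 days) ✓; grade L4 < L5 ✗ → not eligible.
Sabbatical Program — service 355 days ≥ 3 months (≈90 days) ✓; age 28 ≥ 21 ✓; grade L4 < L6 ✗ → not eligible.
Internet Stipend — status full-time ✓ (not excluded); service 355 days ≥ 90 days ✓; site Austin ✗ (not Portland) → not eligible.
Stock Option Plan — status full-time ✓; service 355 days ≥ 45 days ✓; rating 2 ≥ 2 ✓ → eligible.

Paid Parental Leave, Stock Option Plan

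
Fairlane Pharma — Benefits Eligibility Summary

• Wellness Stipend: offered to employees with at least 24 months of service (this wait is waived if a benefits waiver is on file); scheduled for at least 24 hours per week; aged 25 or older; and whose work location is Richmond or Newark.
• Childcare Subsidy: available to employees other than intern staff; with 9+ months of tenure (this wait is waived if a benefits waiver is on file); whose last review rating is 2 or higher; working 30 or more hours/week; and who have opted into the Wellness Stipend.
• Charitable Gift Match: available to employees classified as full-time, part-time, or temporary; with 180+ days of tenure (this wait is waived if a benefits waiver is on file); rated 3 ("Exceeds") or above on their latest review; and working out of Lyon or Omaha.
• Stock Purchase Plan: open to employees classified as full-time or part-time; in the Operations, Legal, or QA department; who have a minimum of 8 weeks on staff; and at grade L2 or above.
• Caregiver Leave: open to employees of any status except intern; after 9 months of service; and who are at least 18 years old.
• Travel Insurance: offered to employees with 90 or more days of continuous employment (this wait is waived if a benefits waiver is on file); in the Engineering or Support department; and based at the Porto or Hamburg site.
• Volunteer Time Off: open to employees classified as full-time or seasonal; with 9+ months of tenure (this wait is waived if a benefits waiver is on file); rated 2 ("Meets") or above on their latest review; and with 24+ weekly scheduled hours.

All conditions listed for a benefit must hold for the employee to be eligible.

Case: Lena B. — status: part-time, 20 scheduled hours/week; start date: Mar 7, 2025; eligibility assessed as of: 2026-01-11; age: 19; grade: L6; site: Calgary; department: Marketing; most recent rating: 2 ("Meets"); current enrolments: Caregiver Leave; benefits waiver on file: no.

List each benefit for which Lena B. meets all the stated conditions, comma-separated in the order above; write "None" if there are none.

Caregiver Leave

Service from Mar 7, 2025 to 2026-01-11: 310 days.
Wellness Stipend — no waiver, service 310 days < 24 months (≈720 days) ✗ → not eligible.
Childcare Subsidy — status part-time ✓ (not excluded); no waiver, service 310 days ≥ 9 months (≈270 days) ✓; rating 2 ≥ 2 ✓; 20 hrs/wk < 30 ✗ → not eligible.
Charitable Gift Match — status part-time ✓; no waiver, service 310 days ≥ 180 days ✓; rating 2 < 3 ✗ → not eligible.
Stock Purchase Plan — status part-time ✓; dept Marketing ✗ → not eligible.
Caregiver Leave — status part-time ✓ (not excluded); service 310 days ≥ 9 months (≈270 days) ✓; age 19 ≥ 18 ✓ → eligible.
Travel Insurance — no waiver, service 310 days ≥ 90 days ✓; dept Marketing ✗ → not eligible.
Volunteer Time Off — status part-time ✗ (requires full-time or seasonal) → not eligible.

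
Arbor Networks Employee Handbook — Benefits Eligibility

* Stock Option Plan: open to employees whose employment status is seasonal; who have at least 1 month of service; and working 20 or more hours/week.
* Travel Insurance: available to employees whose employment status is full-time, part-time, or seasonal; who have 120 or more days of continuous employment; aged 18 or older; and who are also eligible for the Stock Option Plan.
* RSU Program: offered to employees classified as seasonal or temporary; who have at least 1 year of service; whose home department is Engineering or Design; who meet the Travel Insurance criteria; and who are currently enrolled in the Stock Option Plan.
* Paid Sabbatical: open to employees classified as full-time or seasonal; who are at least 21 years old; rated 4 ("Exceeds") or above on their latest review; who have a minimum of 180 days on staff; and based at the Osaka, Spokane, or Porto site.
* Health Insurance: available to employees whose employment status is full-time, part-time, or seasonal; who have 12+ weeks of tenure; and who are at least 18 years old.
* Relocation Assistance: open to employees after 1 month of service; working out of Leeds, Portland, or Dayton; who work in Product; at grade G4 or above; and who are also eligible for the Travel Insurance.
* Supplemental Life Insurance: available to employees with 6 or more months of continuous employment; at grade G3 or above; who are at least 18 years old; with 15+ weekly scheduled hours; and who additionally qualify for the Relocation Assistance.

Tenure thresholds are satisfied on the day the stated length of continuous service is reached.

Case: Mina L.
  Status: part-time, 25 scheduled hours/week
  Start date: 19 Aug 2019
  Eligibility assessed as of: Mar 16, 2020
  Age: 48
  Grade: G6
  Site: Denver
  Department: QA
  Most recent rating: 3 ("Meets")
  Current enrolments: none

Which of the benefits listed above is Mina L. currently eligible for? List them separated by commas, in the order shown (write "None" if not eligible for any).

Service from 19 Aug 2019 to Mar 16, 2020: 210 days.
Stock Option Plan — status part-time ✗ (requires seasonal) → not eligible.
Travel Insurance — status part-time ✓; service 210 days ≥ 120 days ✓; age 48 ≥ 18 ✓; not eligible for Stock Option Plan ✗ → not eligible.
RSU Program — status part-time ✗ (requires seasonal or temporary) → not eligible.
Paid Sabbatical — status part-time ✗ (requires full-time or seasonal) → not eligible.
Health Insurance — status part-time ✓; service 210 days ≥ 12 weeks (≈84 days) ✓; age 48 ≥ 18 ✓ → eligible.
Relocation Assistance — service 210 days ≥ 1 month (≈30 days) ✓; site Denver ✗ (not Leeds, Portland, or Dayton) → not eligible.
Supplemental Life Insurance — service 210 days ≥ 6 months (≈180 days) ✓; grade G6 ≥ G3 ✓; age 48 ≥ 18 ✓; 25 hrs/wk ≥ 15 ✓; not eligible for Relocation Assistance ✗ → not eligible.

Health Insurance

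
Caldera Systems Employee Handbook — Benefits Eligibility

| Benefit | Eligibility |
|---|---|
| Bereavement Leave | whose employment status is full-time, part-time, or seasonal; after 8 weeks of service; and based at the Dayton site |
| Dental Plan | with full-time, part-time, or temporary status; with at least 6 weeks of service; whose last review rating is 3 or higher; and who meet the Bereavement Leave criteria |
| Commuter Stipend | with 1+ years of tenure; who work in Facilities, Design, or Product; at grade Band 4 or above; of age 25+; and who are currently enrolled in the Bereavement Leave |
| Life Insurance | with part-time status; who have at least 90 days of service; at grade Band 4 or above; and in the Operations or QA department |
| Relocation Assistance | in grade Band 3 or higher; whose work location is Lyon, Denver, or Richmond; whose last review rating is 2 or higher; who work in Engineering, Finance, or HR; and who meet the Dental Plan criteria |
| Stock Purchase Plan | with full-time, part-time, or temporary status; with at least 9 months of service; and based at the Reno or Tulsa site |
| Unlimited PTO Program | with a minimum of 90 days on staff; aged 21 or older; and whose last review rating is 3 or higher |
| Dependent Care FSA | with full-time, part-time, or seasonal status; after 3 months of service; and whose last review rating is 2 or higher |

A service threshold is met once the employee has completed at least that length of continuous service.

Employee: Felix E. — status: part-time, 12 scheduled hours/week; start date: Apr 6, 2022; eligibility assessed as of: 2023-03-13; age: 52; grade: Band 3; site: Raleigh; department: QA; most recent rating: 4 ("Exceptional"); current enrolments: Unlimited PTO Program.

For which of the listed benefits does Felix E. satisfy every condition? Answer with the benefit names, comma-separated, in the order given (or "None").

Service from Apr 6, 2022 to 2023-03-13: 341 days.
Bereavement Leave — status part-time ✓; service 341 days ≥ 8 weeks (≈56 days) ✓; site Raleigh ✗ (not Dayton) → not eligible.
Dental Plan — status part-time ✓; service 341 days ≥ 6 weeks (≈42 days) ✓; rating 4 ≥ 3 ✓; not eligible for Bereavement Leave ✗ → not eligible.
Commuter Stipend — service 341 days < 1 year (≈365 days) ✗ → not eligible.
Life Insurance — status part-time ✓; service 341 days ≥ 90 days ✓; grade Band 3 < Band 4 ✗ → not eligible.
Relocation Assistance — grade Band 3 ≥ Band 3 ✓; site Raleigh ✗ (not Lyon, Denver, or Richmond) → not eligible.
Stock Purchase Plan — status part-time ✓; service 341 days ≥ 9 months (≈270 days) ✓; site Raleigh ✗ (not Reno or Tulsa) → not eligible.
Unlimited PTO Program — service 341 days ≥ 90 days ✓; age 52 ≥ 21 ✓; rating 4 ≥ 3 ✓ → eligible.
Dependent Care FSA — status part-time ✓; service 341 days ≥ 3 months (≈90 days) ✓; rating 4 ≥ 2 ✓ → eligible.

Unlimited PTO Program, Dependent Care FSA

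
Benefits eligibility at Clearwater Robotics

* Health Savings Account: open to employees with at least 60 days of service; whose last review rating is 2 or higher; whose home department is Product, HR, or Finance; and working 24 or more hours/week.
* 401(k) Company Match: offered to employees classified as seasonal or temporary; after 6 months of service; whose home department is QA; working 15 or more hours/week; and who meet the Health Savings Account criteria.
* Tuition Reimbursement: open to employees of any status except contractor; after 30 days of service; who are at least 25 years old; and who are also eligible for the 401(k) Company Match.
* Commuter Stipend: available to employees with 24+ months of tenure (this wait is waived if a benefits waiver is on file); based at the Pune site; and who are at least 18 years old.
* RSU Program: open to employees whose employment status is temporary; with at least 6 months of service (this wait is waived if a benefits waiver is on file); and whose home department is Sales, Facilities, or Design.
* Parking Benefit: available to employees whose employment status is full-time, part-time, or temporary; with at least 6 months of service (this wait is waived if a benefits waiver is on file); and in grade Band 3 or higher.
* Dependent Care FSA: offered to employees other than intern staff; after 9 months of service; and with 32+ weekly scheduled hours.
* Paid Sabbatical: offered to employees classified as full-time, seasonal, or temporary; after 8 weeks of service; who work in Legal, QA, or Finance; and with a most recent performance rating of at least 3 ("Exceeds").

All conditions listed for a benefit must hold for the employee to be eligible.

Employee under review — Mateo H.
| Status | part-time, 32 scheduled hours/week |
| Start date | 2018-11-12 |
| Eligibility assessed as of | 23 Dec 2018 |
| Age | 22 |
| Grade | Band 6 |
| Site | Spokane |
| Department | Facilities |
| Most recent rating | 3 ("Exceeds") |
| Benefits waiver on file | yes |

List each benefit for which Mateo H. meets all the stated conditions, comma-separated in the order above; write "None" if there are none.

Parking Benefit

Service from 2018-11-12 to 23 Dec 2018: 41 days.
Health Savings Account — service 41 days < 60 days ✗ → not eligible.
401(k) Company Match — status part-time ✗ (requires seasonal or temporary) → not eligible.
Tuition Reimbursement — status part-time ✓ (not excluded); service 41 days ≥ 30 days ✓; age 22 < 25 ✗ → not eligible.
Commuter Stipend — benefits waiver on file ✓; site Spokane ✗ (not Pune) → not eligible.
RSU Program — status part-time ✗ (requires temporary) → not eligible.
Parking Benefit — status part-time ✓; benefits waiver on file ✓; grade Band 6 ≥ Band 3 ✓ → eligible.
Dependent Care FSA — status part-time ✓ (not excluded); service 41 days < 9 months (≈270 days) ✗ → not eligible.
Paid Sabbatical — status part-time ✗ (requires full-time, seasonal, or temporary) → not eligible.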